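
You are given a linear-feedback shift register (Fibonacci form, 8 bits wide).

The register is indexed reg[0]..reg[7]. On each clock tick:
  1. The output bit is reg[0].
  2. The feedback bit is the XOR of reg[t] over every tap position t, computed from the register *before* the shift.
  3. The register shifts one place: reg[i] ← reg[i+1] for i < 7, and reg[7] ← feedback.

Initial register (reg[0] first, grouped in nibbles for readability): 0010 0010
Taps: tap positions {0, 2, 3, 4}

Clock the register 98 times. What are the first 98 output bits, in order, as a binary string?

00100010100101010011101110110011110111111010011001101010001100000111010101011111001010000100111111

k : reg_k → out_k, fb_k
0: 00100010 → 0, fb=1
1: 01000101 → 0, fb=0
2: 10001010 → 1, fb=0
3: 00010100 → 0, fb=1
4: 00101001 → 0, fb=0
5: 01010010 → 0, fb=1
6: 10100101 → 1, fb=0
7: 01001010 → 0, fb=1
8: 10010101 → 1, fb=0
9: 00101010 → 0, fb=0
10: 01010100 → 0, fb=1
11: 10101001 → 1, fb=1
12: 01010011 → 0, fb=1
13: 10100111 → 1, fb=0
14: 01001110 → 0, fb=1
15: 10011101 → 1, fb=1
16: 00111011 → 0, fb=1
17: 01110111 → 0, fb=0
18: 11101110 → 1, fb=1
19: 11011101 → 1, fb=1
20: 10111011 → 1, fb=0
21: 01110110 → 0, fb=0
22: 11101100 → 1, fb=1
23: 11011001 → 1, fb=1
24: 10110011 → 1, fb=1
25: 01100111 → 0, fb=1
26: 11001111 → 1, fb=0
27: 10011110 → 1, fb=1
28: 00111101 → 0, fb=1
29: 01111011 → 0, fb=1
30: 11110111 → 1, fb=1
31: 11101111 → 1, fb=1
32: 11011111 → 1, fb=1
33: 10111111 → 1, fb=0
34: 01111110 → 0, fb=1
35: 11111101 → 1, fb=0
36: 11111010 → 1, fb=0
37: 11110100 → 1, fb=1
38: 11101001 → 1, fb=1
39: 11010011 → 1, fb=0
40: 10100110 → 1, fb=0
41: 01001100 → 0, fb=1
42: 10011001 → 1, fb=1
43: 00110011 → 0, fb=0
44: 01100110 → 0, fb=1
45: 11001101 → 1, fb=0
46: 10011010 → 1, fb=1
47: 00110101 → 0, fb=0
48: 01101010 → 0, fb=0
49: 11010100 → 1, fb=0
50: 10101000 → 1, fb=1
51: 01010001 → 0, fb=1
52: 10100011 → 1, fb=0
53: 01000110 → 0, fb=0
54: 10001100 → 1, fb=0
55: 00011000 → 0, fb=0
56: 00110000 → 0, fb=0
57: 01100000 → 0, fb=1
58: 11000001 → 1, fb=1
59: 10000011 → 1, fb=1
60: 00000111 → 0, fb=0
61: 00001110 → 0, fb=1
62: 00011101 → 0, fb=0
63: 00111010 → 0, fb=1
64: 01110101 → 0, fb=0
65: 11101010 → 1, fb=1
66: 11010101 → 1, fb=0
67: 10101010 → 1, fb=1
68: 01010101 → 0, fb=1
69: 10101011 → 1, fb=1
70: 01010111 → 0, fb=1
71: 10101111 → 1, fb=1
72: 01011111 → 0, fb=0
73: 10111110 → 1, fb=0
74: 01111100 → 0, fb=1
75: 11111001 → 1, fb=0
76: 11110010 → 1, fb=1
77: 11100101 → 1, fb=0
78: 11001010 → 1, fb=0
79: 10010100 → 1, fb=0
80: 00101000 → 0, fb=0
81: 01010000 → 0, fb=1
82: 10100001 → 1, fb=0
83: 01000010 → 0, fb=0
84: 10000100 → 1, fb=1
85: 00001001 → 0, fb=1
86: 00010011 → 0, fb=1
87: 00100111 → 0, fb=1
88: 01001111 → 0, fb=1
89: 10011111 → 1, fb=1
90: 00111111 → 0, fb=1
91: 01111111 → 0, fb=1
92: 11111111 → 1, fb=0
93: 11111110 → 1, fb=0
94: 11111100 → 1, fb=0
95: 11111000 → 1, fb=0
96: 11110000 → 1, fb=1
97: 11100001 → 1, fb=0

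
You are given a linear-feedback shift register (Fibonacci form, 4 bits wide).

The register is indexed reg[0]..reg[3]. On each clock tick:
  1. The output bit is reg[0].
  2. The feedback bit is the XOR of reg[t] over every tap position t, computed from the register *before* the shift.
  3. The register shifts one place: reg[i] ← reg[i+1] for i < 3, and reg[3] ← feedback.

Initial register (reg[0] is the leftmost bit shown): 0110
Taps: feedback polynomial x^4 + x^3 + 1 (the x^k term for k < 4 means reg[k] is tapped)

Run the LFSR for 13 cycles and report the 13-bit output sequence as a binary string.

0110010001111

tick  register→output (feedback)
  0  0110→0 (0)
  1  1100→1 (1)
  2  1001→1 (0)
  3  0010→0 (0)
  4  0100→0 (0)
  5  1000→1 (1)
  6  0001→0 (1)
  7  0011→0 (1)
  8  0111→0 (1)
  9  1111→1 (0)
 10  1110→1 (1)
 11  1101→1 (0)
 12  1010→1 (1)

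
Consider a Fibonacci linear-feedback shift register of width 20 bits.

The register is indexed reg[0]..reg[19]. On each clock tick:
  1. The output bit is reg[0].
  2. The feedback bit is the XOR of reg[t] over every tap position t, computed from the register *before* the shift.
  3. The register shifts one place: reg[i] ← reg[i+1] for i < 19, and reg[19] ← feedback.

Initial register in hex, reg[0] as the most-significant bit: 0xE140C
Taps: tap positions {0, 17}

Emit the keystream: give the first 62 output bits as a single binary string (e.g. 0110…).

tick  register→output (feedback)
  0  11100001010000001100→1 (0)
  1  11000010100000011000→1 (1)
  2  10000101000000110001→1 (1)
  3  00001010000001100011→0 (0)
  4  00010100000011000110→0 (1)
  5  00101000000110001101→0 (1)
  6  01010000001100011011→0 (0)
  7  10100000011000110110→1 (0)
  8  01000000110001101100→0 (1)
  9  10000001100011011001→1 (1)
 10  00000011000110110011→0 (0)
 11  00000110001101100110→0 (1)
 12  00001100011011001101→0 (1)
 13  00011000110110011011→0 (0)
 14  00110001101100110110→0 (1)
 15  01100011011001101101→0 (1)
 16  11000110110011011011→1 (1)
 17  10001101100110110111→1 (0)
 18  00011011001101101110→0 (1)
 19  00110110011011011101→0 (1)
 20  01101100110110111011→0 (0)
 21  11011001101101110110→1 (0)
 22  10110011011011101100→1 (0)
 23  01100110110111011000→0 (0)
 24  11001101101110110000→1 (1)
 25  10011011011101100001→1 (1)
 26  00110110111011000011→0 (0)
 27  01101101110110000110→0 (1)
 28  11011011101100001101→1 (0)
 29  10110111011000011010→1 (1)
 30  01101110110000110101→0 (1)
 31  11011101100001101011→1 (1)
 32  10111011000011010111→1 (0)
 33  01110110000110101110→0 (1)
 34  11101100001101011101→1 (0)
 35  11011000011010111010→1 (1)
 36  10110000110101110101→1 (0)
 37  01100001101011101010→0 (0)
 38  11000011010111010100→1 (0)
 39  10000110101110101000→1 (1)
 40  00001101011101010001→0 (0)
 41  00011010111010100010→0 (0)
 42  00110101110101000100→0 (1)
 43  01101011101010001001→0 (0)
 44  11010111010100010010→1 (1)
 45  10101110101000100101→1 (0)
 46  01011101010001001010→0 (0)
 47  10111010100010010100→1 (0)
 48  01110101000100101000→0 (0)
 49  11101010001001010000→1 (1)
 50  11010100010010100001→1 (1)
 51  10101000100101000011→1 (1)
 52  01010001001010000111→0 (1)
 53  10100010010100001111→1 (0)
 54  01000100101000011110→0 (1)
 55  10001001010000111101→1 (0)
 56  00010010100001111010→0 (0)
 57  00100101000011110100→0 (1)
 58  01001010000111101001→0 (0)
 59  10010100001111010010→1 (1)
 60  00101000011110100101→0 (1)
 61  01010000111101001011→0 (0)

11100001010000001100011011001101101110110000110101110101000100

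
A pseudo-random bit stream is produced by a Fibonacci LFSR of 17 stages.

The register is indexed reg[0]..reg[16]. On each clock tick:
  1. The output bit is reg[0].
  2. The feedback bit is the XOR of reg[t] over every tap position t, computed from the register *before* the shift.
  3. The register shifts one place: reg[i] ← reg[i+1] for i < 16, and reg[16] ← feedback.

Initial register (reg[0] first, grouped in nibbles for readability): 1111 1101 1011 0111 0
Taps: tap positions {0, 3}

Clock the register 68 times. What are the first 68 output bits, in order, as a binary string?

k : reg_k → out_k, fb_k
0: 11111101101101110 → 1, fb=0
1: 11111011011011100 → 1, fb=0
2: 11110110110111000 → 1, fb=0
3: 11101101101110000 → 1, fb=1
4: 11011011011100001 → 1, fb=0
5: 10110110111000010 → 1, fb=0
6: 01101101110000100 → 0, fb=0
7: 11011011100001000 → 1, fb=0
8: 10110111000010000 → 1, fb=0
9: 01101110000100000 → 0, fb=0
10: 11011100001000000 → 1, fb=0
11: 10111000010000000 → 1, fb=0
12: 01110000100000000 → 0, fb=1
13: 11100001000000001 → 1, fb=1
14: 11000010000000011 → 1, fb=1
15: 10000100000000111 → 1, fb=1
16: 00001000000001111 → 0, fb=0
17: 00010000000011110 → 0, fb=1
18: 00100000000111101 → 0, fb=0
19: 01000000001111010 → 0, fb=0
20: 10000000011110100 → 1, fb=1
21: 00000000111101001 → 0, fb=0
22: 00000001111010010 → 0, fb=0
23: 00000011110100100 → 0, fb=0
24: 00000111101001000 → 0, fb=0
25: 00001111010010000 → 0, fb=0
26: 00011110100100000 → 0, fb=1
27: 00111101001000001 → 0, fb=1
28: 01111010010000011 → 0, fb=1
29: 11110100100000111 → 1, fb=0
30: 11101001000001110 → 1, fb=1
31: 11010010000011101 → 1, fb=0
32: 10100100000111010 → 1, fb=1
33: 01001000001110101 → 0, fb=0
34: 10010000011101010 → 1, fb=0
35: 00100000111010100 → 0, fb=0
36: 01000001110101000 → 0, fb=0
37: 10000011101010000 → 1, fb=1
38: 00000111010100001 → 0, fb=0
39: 00001110101000010 → 0, fb=0
40: 00011101010000100 → 0, fb=1
41: 00111010100001001 → 0, fb=1
42: 01110101000010011 → 0, fb=1
43: 11101010000100111 → 1, fb=1
44: 11010100001001111 → 1, fb=0
45: 10101000010011110 → 1, fb=1
46: 01010000100111101 → 0, fb=1
47: 10100001001111011 → 1, fb=1
48: 01000010011110111 → 0, fb=0
49: 10000100111101110 → 1, fb=1
50: 00001001111011101 → 0, fb=0
51: 00010011110111010 → 0, fb=1
52: 00100111101110101 → 0, fb=0
53: 01001111011101010 → 0, fb=0
54: 10011110111010100 → 1, fb=0
55: 00111101110101000 → 0, fb=1
56: 01111011101010001 → 0, fb=1
57: 11110111010100011 → 1, fb=0
58: 11101110101000110 → 1, fb=1
59: 11011101010001101 → 1, fb=0
60: 10111010100011010 → 1, fb=0
61: 01110101000110100 → 0, fb=1
62: 11101010001101001 → 1, fb=1
63: 11010100011010011 → 1, fb=0
64: 10101000110100110 → 1, fb=1
65: 01010001101001101 → 0, fb=1
66: 10100011010011011 → 1, fb=1
67: 01000110100110111 → 0, fb=0

11111101101101110000100000000111101001000001110101000010011110111010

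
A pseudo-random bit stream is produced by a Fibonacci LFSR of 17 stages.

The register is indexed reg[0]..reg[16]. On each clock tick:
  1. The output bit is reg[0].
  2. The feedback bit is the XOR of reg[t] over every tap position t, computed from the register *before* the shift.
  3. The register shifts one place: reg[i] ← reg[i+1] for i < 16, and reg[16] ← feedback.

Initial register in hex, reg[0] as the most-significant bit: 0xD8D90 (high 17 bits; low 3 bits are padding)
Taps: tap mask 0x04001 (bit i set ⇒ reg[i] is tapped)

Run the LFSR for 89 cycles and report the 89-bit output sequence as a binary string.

11011000110110010100010011110010111111011100000101010100011011010000101101011101001000011

tick  register→output (feedback)
  0  11011000110110010→1 (1)
  1  10110001101100101→1 (0)
  2  01100011011001010→0 (0)
  3  11000110110010100→1 (0)
  4  10001101100101000→1 (1)
  5  00011011001010001→0 (0)
  6  00110110010100010→0 (0)
  7  01101100101000100→0 (1)
  8  11011001010001001→1 (1)
  9  10110010100010011→1 (1)
 10  01100101000100111→0 (1)
 11  11001010001001111→1 (0)
 12  10010100010011110→1 (0)
 13  00101000100111100→0 (1)
 14  01010001001111001→0 (0)
 15  10100010011110010→1 (1)
 16  01000100111100101→0 (1)
 17  10001001111001011→1 (1)
 18  00010011110010111→0 (1)
 19  00100111100101111→0 (1)
 20  01001111001011111→0 (1)
 21  10011110010111111→1 (0)
 22  00111100101111110→0 (1)
 23  01111001011111101→0 (1)
 24  11110010111111011→1 (1)
 25  11100101111110111→1 (0)
 26  11001011111101110→1 (0)
 27  10010111111011100→1 (0)
 28  00101111110111000→0 (0)
 29  01011111101110000→0 (0)
 30  10111111011100000→1 (1)
 31  01111110111000001→0 (0)
 32  11111101110000010→1 (1)
 33  11111011100000101→1 (0)
 34  11110111000001010→1 (1)
 35  11101110000010101→1 (0)
 36  11011100000101010→1 (1)
 37  10111000001010101→1 (0)
 38  01110000010101010→0 (0)
 39  11100000101010100→1 (0)
 40  11000001010101000→1 (1)
 41  10000010101010001→1 (1)
 42  00000101010100011→0 (0)
 43  00001010101000110→0 (1)
 44  00010101010001101→0 (1)
 45  00101010100011011→0 (0)
 46  01010101000110110→0 (1)
 47  10101010001101101→1 (0)
 48  01010100011011010→0 (0)
 49  10101000110110100→1 (0)
 50  01010001101101000→0 (0)
 51  10100011011010000→1 (1)
 52  01000110110100001→0 (0)
 53  10001101101000010→1 (1)
 54  00011011010000101→0 (1)
 55  00110110100001011→0 (0)
 56  01101101000010110→0 (1)
 57  11011010000101101→1 (0)
 58  10110100001011010→1 (1)
 59  01101000010110101→0 (1)
 60  11010000101101011→1 (1)
 61  10100001011010111→1 (0)
 62  01000010110101110→0 (1)
 63  10000101101011101→1 (0)
 64  00001011010111010→0 (0)
 65  00010110101110100→0 (1)
 66  00101101011101001→0 (0)
 67  01011010111010010→0 (0)
 68  10110101110100100→1 (0)
 69  01101011101001000→0 (0)
 70  11010111010010000→1 (1)
 71  10101110100100001→1 (1)
 72  01011101001000011→0 (0)
 73  10111010010000110→1 (0)
 74  01110100100001100→0 (1)
 75  11101001000011001→1 (1)
 76  11010010000110011→1 (1)
 77  10100100001100111→1 (0)
 78  01001000011001110→0 (1)
 79  10010000110011101→1 (0)
 80  00100001100111010→0 (0)
 81  01000011001110100→0 (1)
 82  10000110011101001→1 (1)
 83  00001100111010011→0 (0)
 84  00011001110100110→0 (1)
 85  00110011101001101→0 (1)
 86  01100111010011011→0 (0)
 87  11001110100110110→1 (0)
 88  10011101001101100→1 (0)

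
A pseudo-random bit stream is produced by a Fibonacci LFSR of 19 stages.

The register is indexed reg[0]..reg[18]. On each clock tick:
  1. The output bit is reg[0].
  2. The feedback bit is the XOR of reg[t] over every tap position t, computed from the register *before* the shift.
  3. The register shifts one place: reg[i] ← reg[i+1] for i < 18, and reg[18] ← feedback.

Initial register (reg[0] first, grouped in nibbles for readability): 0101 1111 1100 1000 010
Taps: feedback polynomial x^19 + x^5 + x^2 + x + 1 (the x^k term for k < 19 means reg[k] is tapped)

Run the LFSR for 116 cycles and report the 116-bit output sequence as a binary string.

k : reg_k → out_k, fb_k
0: 0101111111001000010 → 0, fb=0
1: 1011111110010000100 → 1, fb=1
2: 0111111100100001001 → 0, fb=1
3: 1111111001000010011 → 1, fb=0
4: 1111110010000100110 → 1, fb=0
5: 1111100100001001100 → 1, fb=1
6: 1111001000010011001 → 1, fb=1
7: 1110010000100110011 → 1, fb=0
8: 1100100001001100110 → 1, fb=0
9: 1001000010011001100 → 1, fb=1
10: 0010000100110011001 → 0, fb=1
11: 0100001001100110011 → 0, fb=1
12: 1000010011001100111 → 1, fb=0
13: 0000100110011001110 → 0, fb=0
14: 0001001100110011100 → 0, fb=0
15: 0010011001100111000 → 0, fb=0
16: 0100110011001110000 → 0, fb=0
17: 1001100110011100000 → 1, fb=1
18: 0011001100111000001 → 0, fb=1
19: 0110011001110000011 → 0, fb=1
20: 1100110011100000111 → 1, fb=1
21: 1001100111000001111 → 1, fb=1
22: 0011001110000011111 → 0, fb=1
23: 0110011100000111111 → 0, fb=1
24: 1100111000001111111 → 1, fb=1
25: 1001110000011111111 → 1, fb=0
26: 0011100000111111110 → 0, fb=1
27: 0111000001111111101 → 0, fb=0
28: 1110000011111111010 → 1, fb=1
29: 1100000111111110101 → 1, fb=0
30: 1000001111111101010 → 1, fb=1
31: 0000011111111010101 → 0, fb=1
32: 0000111111110101011 → 0, fb=1
33: 0001111111101010111 → 0, fb=1
34: 0011111111010101111 → 0, fb=0
35: 0111111110101011110 → 0, fb=1
36: 1111111101010111101 → 1, fb=0
37: 1111111010101111010 → 1, fb=0
38: 1111110101011110100 → 1, fb=0
39: 1111101010111101000 → 1, fb=1
40: 1111010101111010001 → 1, fb=0
41: 1110101011110100010 → 1, fb=1
42: 1101010111101000101 → 1, fb=1
43: 1010101111010001011 → 1, fb=0
44: 0101011110100010110 → 0, fb=0
45: 1010111101000101100 → 1, fb=1
46: 0101111010001011001 → 0, fb=0
47: 1011110100010110010 → 1, fb=1
48: 0111101000101100101 → 0, fb=0
49: 1111010001011001010 → 1, fb=0
50: 1110100010110010100 → 1, fb=1
51: 1101000101100101001 → 1, fb=0
52: 1010001011001010010 → 1, fb=0
53: 0100010110010100100 → 0, fb=0
54: 1000101100101001000 → 1, fb=1
55: 0001011001010010001 → 0, fb=1
56: 0010110010100100011 → 0, fb=0
57: 0101100101001000110 → 0, fb=1
58: 1011001010010001101 → 1, fb=0
59: 0110010100100011010 → 0, fb=1
60: 1100101001000110101 → 1, fb=0
61: 1001010010001101010 → 1, fb=0
62: 0010100100011010100 → 0, fb=1
63: 0101001000110101001 → 0, fb=1
64: 1010010001101010011 → 1, fb=1
65: 0100100011010100111 → 0, fb=1
66: 1001000110101001111 → 1, fb=1
67: 0010001101010011111 → 0, fb=1
68: 0100011010100111111 → 0, fb=0
69: 1000110101001111110 → 1, fb=0
70: 0001101010011111100 → 0, fb=0
71: 0011010100111111000 → 0, fb=0
72: 0110101001111110000 → 0, fb=0
73: 1101010011111100000 → 1, fb=1
74: 1010100111111000001 → 1, fb=0
75: 0101001111110000010 → 0, fb=1
76: 1010011111100000101 → 1, fb=1
77: 0100111111000001011 → 0, fb=0
78: 1001111110000010110 → 1, fb=0
79: 0011111100000101100 → 0, fb=0
80: 0111111000001011000 → 0, fb=1
81: 1111110000010110001 → 1, fb=0
82: 1111100000101100010 → 1, fb=1
83: 1111000001011000101 → 1, fb=1
84: 1110000010110001011 → 1, fb=1
85: 1100000101100010111 → 1, fb=0
86: 1000001011000101110 → 1, fb=1
87: 0000010110001011101 → 0, fb=1
88: 0000101100010111011 → 0, fb=0
89: 0001011000101110110 → 0, fb=1
90: 0010110001011101101 → 0, fb=0
91: 0101100010111011010 → 0, fb=1
92: 1011000101110110101 → 1, fb=0
93: 0110001011101101010 → 0, fb=0
94: 1100010111011010100 → 1, fb=1
95: 1000101110110101001 → 1, fb=1
96: 0001011101101010011 → 0, fb=1
97: 0010111011010100111 → 0, fb=0
98: 0101110110101001110 → 0, fb=0
99: 1011101101010011100 → 1, fb=0
100: 0111011010100111000 → 0, fb=1
101: 1110110101001110001 → 1, fb=0
102: 1101101010011100010 → 1, fb=0
103: 1011010100111000100 → 1, fb=1
104: 0110101001110001001 → 0, fb=0
105: 1101010011100010010 → 1, fb=1
106: 1010100111000100101 → 1, fb=0
107: 0101001110001001010 → 0, fb=1
108: 1010011100010010101 → 1, fb=1
109: 0100111000100101011 → 0, fb=0
110: 1001110001001010110 → 1, fb=0
111: 0011100010010101100 → 0, fb=1
112: 0111000100101011001 → 0, fb=0
113: 1110001001010110010 → 1, fb=1
114: 1100010010101100101 → 1, fb=1
115: 1000100101011001011 → 1, fb=1

01011111110010000100110011001110000011111111010101111010001011001010010001101010011111100000101100010111011010100111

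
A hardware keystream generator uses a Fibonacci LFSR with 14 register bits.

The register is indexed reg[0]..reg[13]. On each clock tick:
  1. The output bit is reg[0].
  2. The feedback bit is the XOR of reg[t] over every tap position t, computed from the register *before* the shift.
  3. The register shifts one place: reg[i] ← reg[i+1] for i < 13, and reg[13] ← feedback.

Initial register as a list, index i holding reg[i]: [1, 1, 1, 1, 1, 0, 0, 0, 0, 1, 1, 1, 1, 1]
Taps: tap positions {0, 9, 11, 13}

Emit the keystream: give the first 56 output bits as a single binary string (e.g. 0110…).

k : reg_k → out_k, fb_k
0: 11111000011111 → 1, fb=0
1: 11110000111110 → 1, fb=1
2: 11100001111101 → 1, fb=0
3: 11000011111010 → 1, fb=0
4: 10000111110100 → 1, fb=1
5: 00001111101001 → 0, fb=1
6: 00011111010011 → 0, fb=0
7: 00111110100110 → 0, fb=1
8: 01111101001101 → 0, fb=0
9: 11111010011010 → 1, fb=0
10: 11110100110100 → 1, fb=1
11: 11101001101001 → 1, fb=0
12: 11010011010010 → 1, fb=0
13: 10100110100100 → 1, fb=0
14: 01001101001000 → 0, fb=0
15: 10011010010000 → 1, fb=0
16: 00110100100000 → 0, fb=0
17: 01101001000000 → 0, fb=0
18: 11010010000000 → 1, fb=1
19: 10100100000001 → 1, fb=0
20: 01001000000010 → 0, fb=0
21: 10010000000100 → 1, fb=0
22: 00100000001000 → 0, fb=0
23: 01000000010000 → 0, fb=1
24: 10000000100001 → 1, fb=0
25: 00000001000010 → 0, fb=0
26: 00000010000100 → 0, fb=1
27: 00000100001001 → 0, fb=1
28: 00001000010011 → 0, fb=0
29: 00010000100110 → 0, fb=1
30: 00100001001101 → 0, fb=0
31: 01000010011010 → 0, fb=1
32: 10000100110101 → 1, fb=0
33: 00001001101010 → 0, fb=0
34: 00010011010100 → 0, fb=0
35: 00100110101000 → 0, fb=0
36: 01001101010000 → 0, fb=1
37: 10011010100001 → 1, fb=0
38: 00110101000010 → 0, fb=0
39: 01101010000100 → 0, fb=1
40: 11010100001001 → 1, fb=0
41: 10101000010010 → 1, fb=0
42: 01010000100100 → 0, fb=1
43: 10100001001001 → 1, fb=0
44: 01000010010010 → 0, fb=1
45: 10000100100101 → 1, fb=1
46: 00001001001011 → 0, fb=1
47: 00010010010111 → 0, fb=1
48: 00100100101111 → 0, fb=0
49: 01001001011110 → 0, fb=0
50: 10010010111100 → 1, fb=1
51: 00100101111001 → 0, fb=0
52: 01001011110010 → 0, fb=1
53: 10010111100101 → 1, fb=1
54: 00101111001011 → 0, fb=1
55: 01011110010111 → 0, fb=1

11111000011111010011010010000000100001001101010000100100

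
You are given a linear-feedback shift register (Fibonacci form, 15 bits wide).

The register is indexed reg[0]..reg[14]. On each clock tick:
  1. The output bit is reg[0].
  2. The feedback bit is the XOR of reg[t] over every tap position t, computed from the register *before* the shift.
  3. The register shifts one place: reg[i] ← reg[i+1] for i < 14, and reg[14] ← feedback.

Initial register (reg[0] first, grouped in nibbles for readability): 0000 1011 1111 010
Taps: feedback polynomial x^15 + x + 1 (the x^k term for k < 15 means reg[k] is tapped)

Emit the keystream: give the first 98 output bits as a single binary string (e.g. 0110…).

00001011111101000011100000111000100100001001001101100011011010110100101101111011101110110001100110

tick  register→output (feedback)
  0  000010111111010→0 (0)
  1  000101111110100→0 (0)
  2  001011111101000→0 (0)
  3  010111111010000→0 (1)
  4  101111110100001→1 (1)
  5  011111101000011→0 (1)
  6  111111010000111→1 (0)
  7  111110100001110→1 (0)
  8  111101000011100→1 (0)
  9  111010000111000→1 (0)
 10  110100001110000→1 (0)
 11  101000011100000→1 (1)
 12  010000111000001→0 (1)
 13  100001110000011→1 (1)
 14  000011100000111→0 (0)
 15  000111000001110→0 (0)
 16  001110000011100→0 (0)
 17  011100000111000→0 (1)
 18  111000001110001→1 (0)
 19  110000011100010→1 (0)
 20  100000111000100→1 (1)
 21  000001110001001→0 (0)
 22  000011100010010→0 (0)
 23  000111000100100→0 (0)
 24  001110001001000→0 (0)
 25  011100010010000→0 (1)
 26  111000100100001→1 (0)
 27  110001001000010→1 (0)
 28  100010010000100→1 (1)
 29  000100100001001→0 (0)
 30  001001000010010→0 (0)
 31  010010000100100→0 (1)
 32  100100001001001→1 (1)
 33  001000010010011→0 (0)
 34  010000100100110→0 (1)
 35  100001001001101→1 (1)
 36  000010010011011→0 (0)
 37  000100100110110→0 (0)
 38  001001001101100→0 (0)
 39  010010011011000→0 (1)
 40  100100110110001→1 (1)
 41  001001101100011→0 (0)
 42  010011011000110→0 (1)
 43  100110110001101→1 (1)
 44  001101100011011→0 (0)
 45  011011000110110→0 (1)
 46  110110001101101→1 (0)
 47  101100011011010→1 (1)
 48  011000110110101→0 (1)
 49  110001101101011→1 (0)
 50  100011011010110→1 (1)
 51  000110110101101→0 (0)
 52  001101101011010→0 (0)
 53  011011010110100→0 (1)
 54  110110101101001→1 (0)
 55  101101011010010→1 (1)
 56  011010110100101→0 (1)
 57  110101101001011→1 (0)
 58  101011010010110→1 (1)
 59  010110100101101→0 (1)
 60  101101001011011→1 (1)
 61  011010010110111→0 (1)
 62  110100101101111→1 (0)
 63  101001011011110→1 (1)
 64  010010110111101→0 (1)
 65  100101101111011→1 (1)
 66  001011011110111→0 (0)
 67  010110111101110→0 (1)
 68  101101111011101→1 (1)
 69  011011110111011→0 (1)
 70  110111101110111→1 (0)
 71  101111011101110→1 (1)
 72  011110111011101→0 (1)
 73  111101110111011→1 (0)
 74  111011101110110→1 (0)
 75  110111011101100→1 (0)
 76  101110111011000→1 (1)
 77  011101110110001→0 (1)
 78  111011101100011→1 (0)
 79  110111011000110→1 (0)
 80  101110110001100→1 (1)
 81  011101100011001→0 (1)
 82  111011000110011→1 (0)
 83  110110001100110→1 (0)
 84  101100011001100→1 (1)
 85  011000110011001→0 (1)
 86  110001100110011→1 (0)
 87  100011001100110→1 (1)
 88  000110011001101→0 (0)
 89  001100110011010→0 (0)
 90  011001100110100→0 (1)
 91  110011001101001→1 (0)
 92  100110011010010→1 (1)
 93  001100110100101→0 (0)
 94  011001101001010→0 (1)
 95  110011010010101→1 (0)
 96  100110100101010→1 (1)
 97  001101001010101→0 (0)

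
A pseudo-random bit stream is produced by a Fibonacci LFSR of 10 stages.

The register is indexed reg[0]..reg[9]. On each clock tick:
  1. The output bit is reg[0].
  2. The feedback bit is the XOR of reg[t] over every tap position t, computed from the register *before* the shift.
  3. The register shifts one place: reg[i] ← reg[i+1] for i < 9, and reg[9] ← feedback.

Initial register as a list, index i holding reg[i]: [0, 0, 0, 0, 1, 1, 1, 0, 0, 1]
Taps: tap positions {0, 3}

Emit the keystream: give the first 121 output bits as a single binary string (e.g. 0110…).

step | reg (before) | out | fb
   0 | 0000111001 | 0 | 0
   1 | 0001110010 | 0 | 1
   2 | 0011100101 | 0 | 1
   3 | 0111001011 | 0 | 1
   4 | 1110010111 | 1 | 1
   5 | 1100101111 | 1 | 1
   6 | 1001011111 | 1 | 0
   7 | 0010111110 | 0 | 0
   8 | 0101111100 | 0 | 1
   9 | 1011111001 | 1 | 0
  10 | 0111110010 | 0 | 1
  11 | 1111100101 | 1 | 0
  12 | 1111001010 | 1 | 0
  13 | 1110010100 | 1 | 1
  14 | 1100101001 | 1 | 1
  15 | 1001010011 | 1 | 0
  16 | 0010100110 | 0 | 0
  17 | 0101001100 | 0 | 1
  18 | 1010011001 | 1 | 1
  19 | 0100110011 | 0 | 0
  20 | 1001100110 | 1 | 0
  21 | 0011001100 | 0 | 1
  22 | 0110011001 | 0 | 0
  23 | 1100110010 | 1 | 1
  24 | 1001100101 | 1 | 0
  25 | 0011001010 | 0 | 1
  26 | 0110010101 | 0 | 0
  27 | 1100101010 | 1 | 1
  28 | 1001010101 | 1 | 0
  29 | 0010101010 | 0 | 0
  30 | 0101010100 | 0 | 1
  31 | 1010101001 | 1 | 1
  32 | 0101010011 | 0 | 1
  33 | 1010100111 | 1 | 1
  34 | 0101001111 | 0 | 1
  35 | 1010011111 | 1 | 1
  36 | 0100111111 | 0 | 0
  37 | 1001111110 | 1 | 0
  38 | 0011111100 | 0 | 1
  39 | 0111111001 | 0 | 1
  40 | 1111110011 | 1 | 0
  41 | 1111100110 | 1 | 0
  42 | 1111001100 | 1 | 0
  43 | 1110011000 | 1 | 1
  44 | 1100110001 | 1 | 1
  45 | 1001100011 | 1 | 0
  46 | 0011000110 | 0 | 1
  47 | 0110001101 | 0 | 0
  48 | 1100011010 | 1 | 1
  49 | 1000110101 | 1 | 1
  50 | 0001101011 | 0 | 1
  51 | 0011010111 | 0 | 1
  52 | 0110101111 | 0 | 0
  53 | 1101011110 | 1 | 0
  54 | 1010111100 | 1 | 1
  55 | 0101111001 | 0 | 1
  56 | 1011110011 | 1 | 0
  57 | 0111100110 | 0 | 1
  58 | 1111001101 | 1 | 0
  59 | 1110011010 | 1 | 1
  60 | 1100110101 | 1 | 1
  61 | 1001101011 | 1 | 0
  62 | 0011010110 | 0 | 1
  63 | 0110101101 | 0 | 0
  64 | 1101011010 | 1 | 0
  65 | 1010110100 | 1 | 1
  66 | 0101101001 | 0 | 1
  67 | 1011010011 | 1 | 0
  68 | 0110100110 | 0 | 0
  69 | 1101001100 | 1 | 0
  70 | 1010011000 | 1 | 1
  71 | 0100110001 | 0 | 0
  72 | 1001100010 | 1 | 0
  73 | 0011000100 | 0 | 1
  74 | 0110001001 | 0 | 0
  75 | 1100010010 | 1 | 1
  76 | 1000100101 | 1 | 1
  77 | 0001001011 | 0 | 1
  78 | 0010010111 | 0 | 0
  79 | 0100101110 | 0 | 0
  80 | 1001011100 | 1 | 0
  81 | 0010111000 | 0 | 0
  82 | 0101110000 | 0 | 1
  83 | 1011100001 | 1 | 0
  84 | 0111000010 | 0 | 1
  85 | 1110000101 | 1 | 1
  86 | 1100001011 | 1 | 1
  87 | 1000010111 | 1 | 1
  88 | 0000101111 | 0 | 0
  89 | 0001011110 | 0 | 1
  90 | 0010111101 | 0 | 0
  91 | 0101111010 | 0 | 1
  92 | 1011110101 | 1 | 0
  93 | 0111101010 | 0 | 1
  94 | 1111010101 | 1 | 0
  95 | 1110101010 | 1 | 1
  96 | 1101010101 | 1 | 0
  97 | 1010101010 | 1 | 1
  98 | 0101010101 | 0 | 1
  99 | 1010101011 | 1 | 1
 100 | 0101010111 | 0 | 1
 101 | 1010101111 | 1 | 1
 102 | 0101011111 | 0 | 1
 103 | 1010111111 | 1 | 1
 104 | 0101111111 | 0 | 1
 105 | 1011111111 | 1 | 0
 106 | 0111111110 | 0 | 1
 107 | 1111111101 | 1 | 0
 108 | 1111111010 | 1 | 0
 109 | 1111110100 | 1 | 0
 110 | 1111101000 | 1 | 0
 111 | 1111010000 | 1 | 0
 112 | 1110100000 | 1 | 1
 113 | 1101000001 | 1 | 0
 114 | 1010000010 | 1 | 1
 115 | 0100000101 | 0 | 0
 116 | 1000001010 | 1 | 1
 117 | 0000010101 | 0 | 0
 118 | 0000101010 | 0 | 0
 119 | 0001010100 | 0 | 1
 120 | 0010101001 | 0 | 0

0000111001011111001010011001100101010100111111001100011010111100110101101001100010010111000010111101010101011111111010000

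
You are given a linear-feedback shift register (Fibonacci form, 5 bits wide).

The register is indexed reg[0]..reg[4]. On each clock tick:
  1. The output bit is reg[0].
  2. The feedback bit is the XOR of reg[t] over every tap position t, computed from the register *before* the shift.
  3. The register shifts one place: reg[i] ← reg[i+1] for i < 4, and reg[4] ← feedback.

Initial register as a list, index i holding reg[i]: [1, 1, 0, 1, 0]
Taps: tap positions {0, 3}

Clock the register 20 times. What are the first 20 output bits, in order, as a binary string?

11010010000101011101

tick  register→output (feedback)
  0  11010→1 (0)
  1  10100→1 (1)
  2  01001→0 (0)
  3  10010→1 (0)
  4  00100→0 (0)
  5  01000→0 (0)
  6  10000→1 (1)
  7  00001→0 (0)
  8  00010→0 (1)
  9  00101→0 (0)
 10  01010→0 (1)
 11  10101→1 (1)
 12  01011→0 (1)
 13  10111→1 (0)
 14  01110→0 (1)
 15  11101→1 (1)
 16  11011→1 (0)
 17  10110→1 (0)
 18  01100→0 (0)
 19  11000→1 (1)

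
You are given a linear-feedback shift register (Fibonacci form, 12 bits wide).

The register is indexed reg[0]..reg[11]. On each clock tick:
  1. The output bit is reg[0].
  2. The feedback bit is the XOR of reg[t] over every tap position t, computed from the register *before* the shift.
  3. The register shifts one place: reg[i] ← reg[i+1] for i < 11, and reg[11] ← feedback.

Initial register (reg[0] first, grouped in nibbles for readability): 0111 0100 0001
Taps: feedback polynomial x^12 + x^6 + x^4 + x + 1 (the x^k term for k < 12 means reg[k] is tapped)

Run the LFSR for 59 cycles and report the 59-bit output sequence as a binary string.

01110100000111011010100101100011010101000101101011111111111

step | reg (before) | out | fb
   0 | 011101000001 | 0 | 1
   1 | 111010000011 | 1 | 1
   2 | 110100000111 | 1 | 0
   3 | 101000001110 | 1 | 1
   4 | 010000011101 | 0 | 1
   5 | 100000111011 | 1 | 0
   6 | 000001110110 | 0 | 1
   7 | 000011101101 | 0 | 0
   8 | 000111011010 | 0 | 1
   9 | 001110110101 | 0 | 0
  10 | 011101101010 | 0 | 0
  11 | 111011010100 | 1 | 1
  12 | 110110101001 | 1 | 0
  13 | 101101010010 | 1 | 1
  14 | 011010100101 | 0 | 1
  15 | 110101001011 | 1 | 0
  16 | 101010010110 | 1 | 0
  17 | 010100101100 | 0 | 0
  18 | 101001011000 | 1 | 1
  19 | 010010110001 | 0 | 1
  20 | 100101100011 | 1 | 0
  21 | 001011000110 | 0 | 1
  22 | 010110001101 | 0 | 0
  23 | 101100011010 | 1 | 1
  24 | 011000110101 | 0 | 0
  25 | 110001101010 | 1 | 1
  26 | 100011010101 | 1 | 0
  27 | 000110101010 | 0 | 0
  28 | 001101010100 | 0 | 0
  29 | 011010101000 | 0 | 1
  30 | 110101010001 | 1 | 0
  31 | 101010100010 | 1 | 1
  32 | 010101000101 | 0 | 1
  33 | 101010001011 | 1 | 0
  34 | 010100010110 | 0 | 1
  35 | 101000101101 | 1 | 0
  36 | 010001011010 | 0 | 1
  37 | 100010110101 | 1 | 1
  38 | 000101101011 | 0 | 1
  39 | 001011010111 | 0 | 1
  40 | 010110101111 | 0 | 1
  41 | 101101011111 | 1 | 1
  42 | 011010111111 | 0 | 1
  43 | 110101111111 | 1 | 1
  44 | 101011111111 | 1 | 1
  45 | 010111111111 | 0 | 1
  46 | 101111111111 | 1 | 1
  47 | 011111111111 | 0 | 1
  48 | 111111111111 | 1 | 0
  49 | 111111111110 | 1 | 0
  50 | 111111111100 | 1 | 0
  51 | 111111111000 | 1 | 0
  52 | 111111110000 | 1 | 0
  53 | 111111100000 | 1 | 0
  54 | 111111000000 | 1 | 1
  55 | 111110000001 | 1 | 1
  56 | 111100000011 | 1 | 0
  57 | 111000000110 | 1 | 0
  58 | 110000001100 | 1 | 0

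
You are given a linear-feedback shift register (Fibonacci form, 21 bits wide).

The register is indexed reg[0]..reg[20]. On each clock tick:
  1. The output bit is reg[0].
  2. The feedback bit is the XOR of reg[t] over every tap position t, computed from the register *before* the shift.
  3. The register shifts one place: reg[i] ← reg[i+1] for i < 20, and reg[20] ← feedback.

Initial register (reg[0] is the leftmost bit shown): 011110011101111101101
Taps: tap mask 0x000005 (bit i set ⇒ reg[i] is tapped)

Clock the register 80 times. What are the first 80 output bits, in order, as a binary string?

01111001110111110110110011110101000101101111100100001010011010001110100100011110

step | reg (before) | out | fb
   0 | 011110011101111101101 | 0 | 1
   1 | 111100111011111011011 | 1 | 0
   2 | 111001110111110110110 | 1 | 0
   3 | 110011101111101101100 | 1 | 1
   4 | 100111011111011011001 | 1 | 1
   5 | 001110111110110110011 | 0 | 1
   6 | 011101111101101100111 | 0 | 1
   7 | 111011111011011001111 | 1 | 0
   8 | 110111110110110011110 | 1 | 1
   9 | 101111101101100111101 | 1 | 0
  10 | 011111011011001111010 | 0 | 1
  11 | 111110110110011110101 | 1 | 0
  12 | 111101101100111101010 | 1 | 0
  13 | 111011011001111010100 | 1 | 0
  14 | 110110110011110101000 | 1 | 1
  15 | 101101100111101010001 | 1 | 0
  16 | 011011001111010100010 | 0 | 1
  17 | 110110011110101000101 | 1 | 1
  18 | 101100111101010001011 | 1 | 0
  19 | 011001111010100010110 | 0 | 1
  20 | 110011110101000101101 | 1 | 1
  21 | 100111101010001011011 | 1 | 1
  22 | 001111010100010110111 | 0 | 1
  23 | 011110101000101101111 | 0 | 1
  24 | 111101010001011011111 | 1 | 0
  25 | 111010100010110111110 | 1 | 0
  26 | 110101000101101111100 | 1 | 1
  27 | 101010001011011111001 | 1 | 0
  28 | 010100010110111110010 | 0 | 0
  29 | 101000101101111100100 | 1 | 0
  30 | 010001011011111001000 | 0 | 0
  31 | 100010110111110010000 | 1 | 1
  32 | 000101101111100100001 | 0 | 0
  33 | 001011011111001000010 | 0 | 1
  34 | 010110111110010000101 | 0 | 0
  35 | 101101111100100001010 | 1 | 0
  36 | 011011111001000010100 | 0 | 1
  37 | 110111110010000101001 | 1 | 1
  38 | 101111100100001010011 | 1 | 0
  39 | 011111001000010100110 | 0 | 1
  40 | 111110010000101001101 | 1 | 0
  41 | 111100100001010011010 | 1 | 0
  42 | 111001000010100110100 | 1 | 0
  43 | 110010000101001101000 | 1 | 1
  44 | 100100001010011010001 | 1 | 1
  45 | 001000010100110100011 | 0 | 1
  46 | 010000101001101000111 | 0 | 0
  47 | 100001010011010001110 | 1 | 1
  48 | 000010100110100011101 | 0 | 0
  49 | 000101001101000111010 | 0 | 0
  50 | 001010011010001110100 | 0 | 1
  51 | 010100110100011101001 | 0 | 0
  52 | 101001101000111010010 | 1 | 0
  53 | 010011010001110100100 | 0 | 0
  54 | 100110100011101001000 | 1 | 1
  55 | 001101000111010010001 | 0 | 1
  56 | 011010001110100100011 | 0 | 1
  57 | 110100011101001000111 | 1 | 1
  58 | 101000111010010001111 | 1 | 0
  59 | 010001110100100011110 | 0 | 0
  60 | 100011101001000111100 | 1 | 1
  61 | 000111010010001111001 | 0 | 0
  62 | 001110100100011110010 | 0 | 1
  63 | 011101001000111100101 | 0 | 1
  64 | 111010010001111001011 | 1 | 0
  65 | 110100100011110010110 | 1 | 1
  66 | 101001000111100101101 | 1 | 0
  67 | 010010001111001011010 | 0 | 0
  68 | 100100011110010110100 | 1 | 1
  69 | 001000111100101101001 | 0 | 1
  70 | 010001111001011010011 | 0 | 0
  71 | 100011110010110100110 | 1 | 1
  72 | 000111100101101001101 | 0 | 0
  73 | 001111001011010011010 | 0 | 1
  74 | 011110010110100110101 | 0 | 1
  75 | 111100101101001101011 | 1 | 0
  76 | 111001011010011010110 | 1 | 0
  77 | 110010110100110101100 | 1 | 1
  78 | 100101101001101011001 | 1 | 1
  79 | 001011010011010110011 | 0 | 1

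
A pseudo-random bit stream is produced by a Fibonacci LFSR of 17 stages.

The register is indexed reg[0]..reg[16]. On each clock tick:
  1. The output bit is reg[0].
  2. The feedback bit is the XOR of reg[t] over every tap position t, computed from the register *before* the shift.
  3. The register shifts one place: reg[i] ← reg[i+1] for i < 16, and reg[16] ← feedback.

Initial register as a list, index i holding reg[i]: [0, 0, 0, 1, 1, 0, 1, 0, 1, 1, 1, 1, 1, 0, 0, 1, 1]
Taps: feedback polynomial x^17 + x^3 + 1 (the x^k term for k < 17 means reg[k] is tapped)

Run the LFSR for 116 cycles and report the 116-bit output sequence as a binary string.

00011010111110011110011010011011011010010010000000010000000100000100100001001001000001010000000010010110100000100001

tick  register→output (feedback)
  0  00011010111110011→0 (1)
  1  00110101111100111→0 (1)
  2  01101011111001111→0 (0)
  3  11010111110011110→1 (0)
  4  10101111100111100→1 (1)
  5  01011111001111001→0 (1)
  6  10111110011110011→1 (0)
  7  01111100111100110→0 (1)
  8  11111001111001101→1 (0)
  9  11110011110011010→1 (0)
 10  11100111100110100→1 (1)
 11  11001111001101001→1 (1)
 12  10011110011010011→1 (0)
 13  00111100110100110→0 (1)
 14  01111001101001101→0 (1)
 15  11110011010011011→1 (0)
 16  11100110100110110→1 (1)
 17  11001101001101101→1 (1)
 18  10011010011011011→1 (0)
 19  00110100110110110→0 (1)
 20  01101001101101101→0 (0)
 21  11010011011011010→1 (0)
 22  10100110110110100→1 (1)
 23  01001101101101001→0 (0)
 24  10011011011010010→1 (0)
 25  00110110110100100→0 (1)
 26  01101101101001001→0 (0)
 27  11011011010010010→1 (0)
 28  10110110100100100→1 (0)
 29  01101101001001000→0 (0)
 30  11011010010010000→1 (0)
 31  10110100100100000→1 (0)
 32  01101001001000000→0 (0)
 33  11010010010000000→1 (0)
 34  10100100100000000→1 (1)
 35  01001001000000001→0 (0)
 36  10010010000000010→1 (0)
 37  00100100000000100→0 (0)
 38  01001000000001000→0 (0)
 39  10010000000010000→1 (0)
 40  00100000000100000→0 (0)
 41  01000000001000000→0 (0)
 42  10000000010000000→1 (1)
 43  00000000100000001→0 (0)
 44  00000001000000010→0 (0)
 45  00000010000000100→0 (0)
 46  00000100000001000→0 (0)
 47  00001000000010000→0 (0)
 48  00010000000100000→0 (1)
 49  00100000001000001→0 (0)
 50  01000000010000010→0 (0)
 51  10000000100000100→1 (1)
 52  00000001000001001→0 (0)
 53  00000010000010010→0 (0)
 54  00000100000100100→0 (0)
 55  00001000001001000→0 (0)
 56  00010000010010000→0 (1)
 57  00100000100100001→0 (0)
 58  01000001001000010→0 (0)
 59  10000010010000100→1 (1)
 60  00000100100001001→0 (0)
 61  00001001000010010→0 (0)
 62  00010010000100100→0 (1)
 63  00100100001001001→0 (0)
 64  01001000010010010→0 (0)
 65  10010000100100100→1 (0)
 66  00100001001001000→0 (0)
 67  01000010010010000→0 (0)
 68  10000100100100000→1 (1)
 69  00001001001000001→0 (0)
 70  00010010010000010→0 (1)
 71  00100100100000101→0 (0)
 72  01001001000001010→0 (0)
 73  10010010000010100→1 (0)
 74  00100100000101000→0 (0)
 75  01001000001010000→0 (0)
 76  10010000010100000→1 (0)
 77  00100000101000000→0 (0)
 78  01000001010000000→0 (0)
 79  10000010100000000→1 (1)
 80  00000101000000001→0 (0)
 81  00001010000000010→0 (0)
 82  00010100000000100→0 (1)
 83  00101000000001001→0 (0)
 84  01010000000010010→0 (1)
 85  10100000000100101→1 (1)
 86  01000000001001011→0 (0)
 87  10000000010010110→1 (1)
 88  00000000100101101→0 (0)
 89  00000001001011010→0 (0)
 90  00000010010110100→0 (0)
 91  00000100101101000→0 (0)
 92  00001001011010000→0 (0)
 93  00010010110100000→0 (1)
 94  00100101101000001→0 (0)
 95  01001011010000010→0 (0)
 96  10010110100000100→1 (0)
 97  00101101000001000→0 (0)
 98  01011010000010000→0 (1)
 99  10110100000100001→1 (0)
100  01101000001000010→0 (0)
101  11010000010000100→1 (0)
102  10100000100001000→1 (1)
103  01000001000010001→0 (0)
104  10000010000100010→1 (1)
105  00000100001000101→0 (0)
106  00001000010001010→0 (0)
107  00010000100010100→0 (1)
108  00100001000101001→0 (0)
109  01000010001010010→0 (0)
110  10000100010100100→1 (1)
111  00001000101001001→0 (0)
112  00010001010010010→0 (1)
113  00100010100100101→0 (0)
114  01000101001001010→0 (0)
115  10001010010010100→1 (1)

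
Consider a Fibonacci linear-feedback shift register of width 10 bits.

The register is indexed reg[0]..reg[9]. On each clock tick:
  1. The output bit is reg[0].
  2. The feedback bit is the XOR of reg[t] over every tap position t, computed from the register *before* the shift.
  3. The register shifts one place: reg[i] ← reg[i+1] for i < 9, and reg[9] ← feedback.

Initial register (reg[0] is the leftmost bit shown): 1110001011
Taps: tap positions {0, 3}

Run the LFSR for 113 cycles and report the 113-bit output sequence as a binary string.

11100010111111010100010111011010110000110011011010100000111010011110100110101001001110000011111001110011011110100

k : reg_k → out_k, fb_k
0: 1110001011 → 1, fb=1
1: 1100010111 → 1, fb=1
2: 1000101111 → 1, fb=1
3: 0001011111 → 0, fb=1
4: 0010111111 → 0, fb=0
5: 0101111110 → 0, fb=1
6: 1011111101 → 1, fb=0
7: 0111111010 → 0, fb=1
8: 1111110101 → 1, fb=0
9: 1111101010 → 1, fb=0
10: 1111010100 → 1, fb=0
11: 1110101000 → 1, fb=1
12: 1101010001 → 1, fb=0
13: 1010100010 → 1, fb=1
14: 0101000101 → 0, fb=1
15: 1010001011 → 1, fb=1
16: 0100010111 → 0, fb=0
17: 1000101110 → 1, fb=1
18: 0001011101 → 0, fb=1
19: 0010111011 → 0, fb=0
20: 0101110110 → 0, fb=1
21: 1011101101 → 1, fb=0
22: 0111011010 → 0, fb=1
23: 1110110101 → 1, fb=1
24: 1101101011 → 1, fb=0
25: 1011010110 → 1, fb=0
26: 0110101100 → 0, fb=0
27: 1101011000 → 1, fb=0
28: 1010110000 → 1, fb=1
29: 0101100001 → 0, fb=1
30: 1011000011 → 1, fb=0
31: 0110000110 → 0, fb=0
32: 1100001100 → 1, fb=1
33: 1000011001 → 1, fb=1
34: 0000110011 → 0, fb=0
35: 0001100110 → 0, fb=1
36: 0011001101 → 0, fb=1
37: 0110011011 → 0, fb=0
38: 1100110110 → 1, fb=1
39: 1001101101 → 1, fb=0
40: 0011011010 → 0, fb=1
41: 0110110101 → 0, fb=0
42: 1101101010 → 1, fb=0
43: 1011010100 → 1, fb=0
44: 0110101000 → 0, fb=0
45: 1101010000 → 1, fb=0
46: 1010100000 → 1, fb=1
47: 0101000001 → 0, fb=1
48: 1010000011 → 1, fb=1
49: 0100000111 → 0, fb=0
50: 1000001110 → 1, fb=1
51: 0000011101 → 0, fb=0
52: 0000111010 → 0, fb=0
53: 0001110100 → 0, fb=1
54: 0011101001 → 0, fb=1
55: 0111010011 → 0, fb=1
56: 1110100111 → 1, fb=1
57: 1101001111 → 1, fb=0
58: 1010011110 → 1, fb=1
59: 0100111101 → 0, fb=0
60: 1001111010 → 1, fb=0
61: 0011110100 → 0, fb=1
62: 0111101001 → 0, fb=1
63: 1111010011 → 1, fb=0
64: 1110100110 → 1, fb=1
65: 1101001101 → 1, fb=0
66: 1010011010 → 1, fb=1
67: 0100110101 → 0, fb=0
68: 1001101010 → 1, fb=0
69: 0011010100 → 0, fb=1
70: 0110101001 → 0, fb=0
71: 1101010010 → 1, fb=0
72: 1010100100 → 1, fb=1
73: 0101001001 → 0, fb=1
74: 1010010011 → 1, fb=1
75: 0100100111 → 0, fb=0
76: 1001001110 → 1, fb=0
77: 0010011100 → 0, fb=0
78: 0100111000 → 0, fb=0
79: 1001110000 → 1, fb=0
80: 0011100000 → 0, fb=1
81: 0111000001 → 0, fb=1
82: 1110000011 → 1, fb=1
83: 1100000111 → 1, fb=1
84: 1000001111 → 1, fb=1
85: 0000011111 → 0, fb=0
86: 0000111110 → 0, fb=0
87: 0001111100 → 0, fb=1
88: 0011111001 → 0, fb=1
89: 0111110011 → 0, fb=1
90: 1111100111 → 1, fb=0
91: 1111001110 → 1, fb=0
92: 1110011100 → 1, fb=1
93: 1100111001 → 1, fb=1
94: 1001110011 → 1, fb=0
95: 0011100110 → 0, fb=1
96: 0111001101 → 0, fb=1
97: 1110011011 → 1, fb=1
98: 1100110111 → 1, fb=1
99: 1001101111 → 1, fb=0
100: 0011011110 → 0, fb=1
101: 0110111101 → 0, fb=0
102: 1101111010 → 1, fb=0
103: 1011110100 → 1, fb=0
104: 0111101000 → 0, fb=1
105: 1111010001 → 1, fb=0
106: 1110100010 → 1, fb=1
107: 1101000101 → 1, fb=0
108: 1010001010 → 1, fb=1
109: 0100010101 → 0, fb=0
110: 1000101010 → 1, fb=1
111: 0001010101 → 0, fb=1
112: 0010101011 → 0, fb=0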